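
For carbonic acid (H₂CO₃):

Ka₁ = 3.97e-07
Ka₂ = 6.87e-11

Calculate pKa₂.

pKa₂ = -log(Ka₂) = -log(6.87e-11) = 10.16.

pK_{a2} = 10.16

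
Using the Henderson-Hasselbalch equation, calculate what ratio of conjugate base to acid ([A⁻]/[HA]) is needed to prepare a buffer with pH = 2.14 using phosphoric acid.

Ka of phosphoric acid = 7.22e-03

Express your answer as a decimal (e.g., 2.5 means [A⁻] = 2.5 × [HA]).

pKa = -log(7.22e-03) = 2.1415. pH = pKa + log([A⁻]/[HA]), so log([A⁻]/[HA]) = pH − pKa = 2.14 − 2.1415 = -0.0015. [A⁻]/[HA] = 10^(-0.0015) = 0.997

[A⁻]/[HA] = 0.997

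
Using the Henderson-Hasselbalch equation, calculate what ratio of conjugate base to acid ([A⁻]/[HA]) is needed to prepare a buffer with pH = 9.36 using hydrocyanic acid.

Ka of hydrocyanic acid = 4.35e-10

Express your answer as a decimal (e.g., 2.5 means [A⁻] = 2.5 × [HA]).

pKa = -log(4.35e-10) = 9.3615. pH = pKa + log([A⁻]/[HA]), so log([A⁻]/[HA]) = pH − pKa = 9.36 − 9.3615 = -0.0015. [A⁻]/[HA] = 10^(-0.0015) = 0.997

[A⁻]/[HA] = 0.997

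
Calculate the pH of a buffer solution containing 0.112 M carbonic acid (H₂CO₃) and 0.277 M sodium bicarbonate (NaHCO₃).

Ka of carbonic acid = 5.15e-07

pKa = -log(5.15e-07) = 6.29. pH = pKa + log([A⁻]/[HA]) = 6.29 + log(0.277/0.112)

pH = 6.68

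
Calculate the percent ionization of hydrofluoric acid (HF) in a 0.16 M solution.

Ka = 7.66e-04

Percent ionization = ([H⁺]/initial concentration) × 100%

Using Ka equilibrium: x² + Ka×x - Ka×C = 0. Solving: [H⁺] = 1.0694e-02. Percent = (1.0694e-02/0.16) × 100

Percent ionization = 6.68%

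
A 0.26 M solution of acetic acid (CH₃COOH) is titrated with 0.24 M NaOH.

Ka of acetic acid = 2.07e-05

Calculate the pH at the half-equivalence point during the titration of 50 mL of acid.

At half-equivalence [HA] = [A⁻], so Henderson-Hasselbalch gives pH = pKa = -log(2.07e-05) = 4.68.

pH = pKa = 4.68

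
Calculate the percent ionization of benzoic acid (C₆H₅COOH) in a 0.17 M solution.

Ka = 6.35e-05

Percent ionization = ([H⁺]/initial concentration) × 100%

Using Ka equilibrium: x² + Ka×x - Ka×C = 0. Solving: [H⁺] = 3.2540e-03. Percent = (3.2540e-03/0.17) × 100

Percent ionization = 1.91%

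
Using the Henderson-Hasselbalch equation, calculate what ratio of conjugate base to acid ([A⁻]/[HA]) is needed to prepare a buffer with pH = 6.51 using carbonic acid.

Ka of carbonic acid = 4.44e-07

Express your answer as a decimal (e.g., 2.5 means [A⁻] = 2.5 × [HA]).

pKa = -log(4.44e-07) = 6.3526. pH = pKa + log([A⁻]/[HA]), so log([A⁻]/[HA]) = pH − pKa = 6.51 − 6.3526 = 0.1574. [A⁻]/[HA] = 10^(0.1574) = 1.44

[A⁻]/[HA] = 1.44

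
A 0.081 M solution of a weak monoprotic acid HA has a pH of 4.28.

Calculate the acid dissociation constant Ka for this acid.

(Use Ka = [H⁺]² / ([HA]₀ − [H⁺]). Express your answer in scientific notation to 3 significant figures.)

[H⁺] = 10^(−pH) = 10^(−4.28) = 5.248e-05 M. For HA ⇌ H⁺ + A⁻, Ka = [H⁺][A⁻]/[HA] = [H⁺]² / ([HA]₀ − [H⁺]) = (5.248e-05)² / (0.081 − 5.248e-05) = 3.40e-08.

K_a = 3.40e-08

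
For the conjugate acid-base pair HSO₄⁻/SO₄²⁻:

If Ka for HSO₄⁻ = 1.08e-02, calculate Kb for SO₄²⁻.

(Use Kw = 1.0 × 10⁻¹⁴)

For a conjugate pair Ka × Kb = Kw, so Kb = Kw/Ka = 1.0 × 10⁻¹⁴ / 1.08e-02 = 9.26e-13.

K_b = 9.26e-13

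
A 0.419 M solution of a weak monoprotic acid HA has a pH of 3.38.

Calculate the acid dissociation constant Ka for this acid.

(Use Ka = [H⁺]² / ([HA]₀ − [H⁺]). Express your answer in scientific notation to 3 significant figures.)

[H⁺] = 10^(−pH) = 10^(−3.38) = 4.169e-04 M. For HA ⇌ H⁺ + A⁻, Ka = [H⁺][A⁻]/[HA] = [H⁺]² / ([HA]₀ − [H⁺]) = (4.169e-04)² / (0.419 − 4.169e-04) = 4.15e-07.

K_a = 4.15e-07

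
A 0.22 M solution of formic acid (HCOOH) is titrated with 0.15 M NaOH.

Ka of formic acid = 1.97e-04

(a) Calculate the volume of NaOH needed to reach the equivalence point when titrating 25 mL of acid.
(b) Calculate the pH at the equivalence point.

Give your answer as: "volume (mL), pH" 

moles acid = 0.22 × 25/1000 = 0.0055 mol; V_base = moles/0.15 × 1000 = 36.7 mL. At equivalence only the conjugate base is present: [A⁻] = 0.0055/0.062 = 8.9189e-02 M. Kb = Kw/Ka = 5.08e-11; [OH⁻] = √(Kb × [A⁻]) = 2.1278e-06; pOH = 5.67; pH = 14 - pOH = 8.33.

V = 36.7 mL, pH = 8.33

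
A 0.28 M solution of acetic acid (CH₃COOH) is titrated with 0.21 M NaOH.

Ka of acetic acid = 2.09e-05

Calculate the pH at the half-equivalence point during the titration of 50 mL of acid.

At half-equivalence [HA] = [A⁻], so Henderson-Hasselbalch gives pH = pKa = -log(2.09e-05) = 4.68.

pH = pKa = 4.68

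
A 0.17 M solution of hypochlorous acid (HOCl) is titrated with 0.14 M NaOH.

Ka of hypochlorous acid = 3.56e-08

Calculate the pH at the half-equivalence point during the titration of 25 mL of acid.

At half-equivalence [HA] = [A⁻], so Henderson-Hasselbalch gives pH = pKa = -log(3.56e-08) = 7.45.

pH = pKa = 7.45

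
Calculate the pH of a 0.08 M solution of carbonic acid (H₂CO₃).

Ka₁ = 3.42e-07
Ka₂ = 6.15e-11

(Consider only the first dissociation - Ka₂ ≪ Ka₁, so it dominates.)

First dissociation dominates. From Ka₁ = [H⁺][HA⁻]/[H₂A], x² + Ka₁·x − Ka₁·C = 0 with C = 0.08 M and Ka₁ = 3.42e-07. Solving: [H⁺] = (−Ka₁ + √(Ka₁² + 4·Ka₁·C)) / 2 = 1.6524e-04 M. pH = -log(1.6524e-04) = 3.78.

pH = 3.78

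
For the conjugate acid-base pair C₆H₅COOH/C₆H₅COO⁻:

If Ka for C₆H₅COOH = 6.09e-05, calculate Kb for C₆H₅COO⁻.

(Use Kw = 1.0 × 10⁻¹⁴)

For a conjugate pair Ka × Kb = Kw, so Kb = Kw/Ka = 1.0 × 10⁻¹⁴ / 6.09e-05 = 1.64e-10.

K_b = 1.64e-10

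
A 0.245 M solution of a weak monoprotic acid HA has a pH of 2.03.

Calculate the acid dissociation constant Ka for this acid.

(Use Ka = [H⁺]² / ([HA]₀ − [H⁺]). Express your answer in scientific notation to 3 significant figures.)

[H⁺] = 10^(−pH) = 10^(−2.03) = 9.333e-03 M. For HA ⇌ H⁺ + A⁻, Ka = [H⁺][A⁻]/[HA] = [H⁺]² / ([HA]₀ − [H⁺]) = (9.333e-03)² / (0.245 − 9.333e-03) = 3.70e-04.

K_a = 3.70e-04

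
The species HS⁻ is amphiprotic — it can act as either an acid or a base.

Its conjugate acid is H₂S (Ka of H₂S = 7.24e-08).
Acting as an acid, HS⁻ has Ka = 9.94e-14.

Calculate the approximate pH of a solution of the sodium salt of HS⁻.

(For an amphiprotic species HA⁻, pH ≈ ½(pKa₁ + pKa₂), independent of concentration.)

pKa₁ = -log(7.24e-08) = 7.14; pKa₂ = -log(9.94e-14) = 13.00. For an amphiprotic species, pH ≈ ½(pKa₁ + pKa₂) = ½(7.14 + 13.00) = 10.07.

pH = 10.07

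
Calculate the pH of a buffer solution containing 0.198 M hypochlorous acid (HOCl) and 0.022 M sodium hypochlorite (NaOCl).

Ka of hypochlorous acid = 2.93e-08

pKa = -log(2.93e-08) = 7.53. pH = pKa + log([A⁻]/[HA]) = 7.53 + log(0.022/0.198)

pH = 6.58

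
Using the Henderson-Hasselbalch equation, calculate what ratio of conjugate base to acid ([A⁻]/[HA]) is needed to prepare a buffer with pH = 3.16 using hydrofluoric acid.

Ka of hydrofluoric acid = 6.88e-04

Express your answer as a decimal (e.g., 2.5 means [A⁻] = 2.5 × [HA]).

pKa = -log(6.88e-04) = 3.1624. pH = pKa + log([A⁻]/[HA]), so log([A⁻]/[HA]) = pH − pKa = 3.16 − 3.1624 = -0.0024. [A⁻]/[HA] = 10^(-0.0024) = 0.994

[A⁻]/[HA] = 0.994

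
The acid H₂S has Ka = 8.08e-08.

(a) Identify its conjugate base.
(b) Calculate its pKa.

(a) The conjugate base is formed by removing one H⁺ from H₂S, giving HS⁻. (b) pKa = -log(Ka) = -log(8.08e-08) = 7.09.

Conjugate base: HS⁻; pK_a = 7.09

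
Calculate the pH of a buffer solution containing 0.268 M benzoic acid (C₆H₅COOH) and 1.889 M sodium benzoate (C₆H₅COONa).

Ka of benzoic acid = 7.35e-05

pKa = -log(7.35e-05) = 4.13. pH = pKa + log([A⁻]/[HA]) = 4.13 + log(1.889/0.268)

pH = 4.98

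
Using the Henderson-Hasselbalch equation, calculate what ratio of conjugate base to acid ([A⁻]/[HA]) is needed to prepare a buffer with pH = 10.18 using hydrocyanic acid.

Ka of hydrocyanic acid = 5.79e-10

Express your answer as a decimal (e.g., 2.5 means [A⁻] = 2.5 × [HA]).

pKa = -log(5.79e-10) = 9.2373. pH = pKa + log([A⁻]/[HA]), so log([A⁻]/[HA]) = pH − pKa = 10.18 − 9.2373 = 0.9427. [A⁻]/[HA] = 10^(0.9427) = 8.76

[A⁻]/[HA] = 8.76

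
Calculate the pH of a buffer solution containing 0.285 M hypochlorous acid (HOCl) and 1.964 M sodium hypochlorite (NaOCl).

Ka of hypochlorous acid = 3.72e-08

pKa = -log(3.72e-08) = 7.43. pH = pKa + log([A⁻]/[HA]) = 7.43 + log(1.964/0.285)

pH = 8.27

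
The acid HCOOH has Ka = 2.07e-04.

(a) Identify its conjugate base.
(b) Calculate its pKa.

(a) The conjugate base is formed by removing one H⁺ from HCOOH, giving HCOO⁻. (b) pKa = -log(Ka) = -log(2.07e-04) = 3.68.

Conjugate base: HCOO⁻; pK_a = 3.68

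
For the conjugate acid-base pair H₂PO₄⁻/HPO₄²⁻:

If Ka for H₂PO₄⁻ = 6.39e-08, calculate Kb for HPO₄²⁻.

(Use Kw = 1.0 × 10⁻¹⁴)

For a conjugate pair Ka × Kb = Kw, so Kb = Kw/Ka = 1.0 × 10⁻¹⁴ / 6.39e-08 = 1.56e-07.

K_b = 1.56e-07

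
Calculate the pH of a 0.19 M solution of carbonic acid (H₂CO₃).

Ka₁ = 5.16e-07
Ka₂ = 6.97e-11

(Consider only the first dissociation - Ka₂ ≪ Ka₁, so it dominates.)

First dissociation dominates. From Ka₁ = [H⁺][HA⁻]/[H₂A], x² + Ka₁·x − Ka₁·C = 0 with C = 0.19 M and Ka₁ = 5.16e-07. Solving: [H⁺] = (−Ka₁ + √(Ka₁² + 4·Ka₁·C)) / 2 = 3.1286e-04 M. pH = -log(3.1286e-04) = 3.50.

pH = 3.50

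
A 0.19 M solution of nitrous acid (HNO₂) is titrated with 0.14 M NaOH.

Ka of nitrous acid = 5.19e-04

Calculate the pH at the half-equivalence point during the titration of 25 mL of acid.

At half-equivalence [HA] = [A⁻], so Henderson-Hasselbalch gives pH = pKa = -log(5.19e-04) = 3.28.

pH = pKa = 3.28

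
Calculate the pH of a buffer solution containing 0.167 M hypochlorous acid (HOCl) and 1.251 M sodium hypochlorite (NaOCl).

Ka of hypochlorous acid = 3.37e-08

pKa = -log(3.37e-08) = 7.47. pH = pKa + log([A⁻]/[HA]) = 7.47 + log(1.251/0.167)

pH = 8.35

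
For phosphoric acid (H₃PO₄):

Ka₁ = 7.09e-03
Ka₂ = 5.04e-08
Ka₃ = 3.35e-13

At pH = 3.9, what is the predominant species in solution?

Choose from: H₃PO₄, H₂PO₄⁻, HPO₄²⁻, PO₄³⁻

pKa₁ = 2.15, pKa₂ = 7.30, pKa₃ = 12.47. For a polyprotic acid the predominant species crosses at each pKa: below pKa_n the protonated form dominates, above it the deprotonated form does. At pH = 3.9, the predominant species is H₂PO₄⁻.

H₂PO₄⁻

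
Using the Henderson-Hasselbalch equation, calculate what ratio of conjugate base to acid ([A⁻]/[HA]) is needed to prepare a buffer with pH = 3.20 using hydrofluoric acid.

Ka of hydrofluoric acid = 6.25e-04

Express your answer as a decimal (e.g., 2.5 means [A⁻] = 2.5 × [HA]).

pKa = -log(6.25e-04) = 3.2041. pH = pKa + log([A⁻]/[HA]), so log([A⁻]/[HA]) = pH − pKa = 3.20 − 3.2041 = -0.0041. [A⁻]/[HA] = 10^(-0.0041) = 0.991

[A⁻]/[HA] = 0.991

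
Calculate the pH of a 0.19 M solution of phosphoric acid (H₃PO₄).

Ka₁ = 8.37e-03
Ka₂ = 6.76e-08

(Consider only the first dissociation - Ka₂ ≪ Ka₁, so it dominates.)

First dissociation dominates. From Ka₁ = [H⁺][HA⁻]/[H₂A], x² + Ka₁·x − Ka₁·C = 0 with C = 0.19 M and Ka₁ = 8.37e-03. Solving: [H⁺] = (−Ka₁ + √(Ka₁² + 4·Ka₁·C)) / 2 = 3.5913e-02 M. pH = -log(3.5913e-02) = 1.44.

pH = 1.44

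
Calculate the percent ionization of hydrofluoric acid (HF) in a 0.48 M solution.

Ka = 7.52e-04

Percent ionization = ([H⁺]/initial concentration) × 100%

Using Ka equilibrium: x² + Ka×x - Ka×C = 0. Solving: [H⁺] = 1.8627e-02. Percent = (1.8627e-02/0.48) × 100

Percent ionization = 3.88%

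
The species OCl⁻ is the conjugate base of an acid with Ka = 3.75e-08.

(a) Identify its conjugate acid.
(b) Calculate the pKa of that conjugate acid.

(a) The conjugate acid is formed by adding one H⁺ to OCl⁻, giving HOCl. (b) pKa = -log(Ka) = -log(3.75e-08) = 7.43.

Conjugate acid: HOCl; pK_a = 7.43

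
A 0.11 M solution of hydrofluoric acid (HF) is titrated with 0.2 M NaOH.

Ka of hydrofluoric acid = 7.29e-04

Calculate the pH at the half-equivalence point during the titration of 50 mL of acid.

At half-equivalence [HA] = [A⁻], so Henderson-Hasselbalch gives pH = pKa = -log(7.29e-04) = 3.14.

pH = pKa = 3.14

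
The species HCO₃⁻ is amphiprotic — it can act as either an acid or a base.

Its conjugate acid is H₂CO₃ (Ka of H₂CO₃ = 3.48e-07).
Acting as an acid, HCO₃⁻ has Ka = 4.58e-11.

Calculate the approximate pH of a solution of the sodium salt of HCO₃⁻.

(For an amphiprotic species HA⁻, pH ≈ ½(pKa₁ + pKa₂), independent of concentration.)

pKa₁ = -log(3.48e-07) = 6.46; pKa₂ = -log(4.58e-11) = 10.34. For an amphiprotic species, pH ≈ ½(pKa₁ + pKa₂) = ½(6.46 + 10.34) = 8.40.

pH = 8.40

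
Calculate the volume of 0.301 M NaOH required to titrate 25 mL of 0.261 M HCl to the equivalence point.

At equivalence: moles acid = moles base. moles HCl = 0.261 × 25/1000 = 0.006525 mol. V_base = moles / 0.301 × 1000 = 21.7 mL.

V_{base} = 21.7 mL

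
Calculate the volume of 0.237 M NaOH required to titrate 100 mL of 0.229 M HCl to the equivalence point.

At equivalence: moles acid = moles base. moles HCl = 0.229 × 100/1000 = 0.0229 mol. V_base = moles / 0.237 × 1000 = 96.6 mL.

V_{base} = 96.6 mL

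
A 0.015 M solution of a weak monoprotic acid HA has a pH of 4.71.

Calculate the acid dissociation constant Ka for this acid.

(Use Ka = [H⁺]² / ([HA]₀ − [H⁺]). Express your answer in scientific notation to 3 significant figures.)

[H⁺] = 10^(−pH) = 10^(−4.71) = 1.950e-05 M. For HA ⇌ H⁺ + A⁻, Ka = [H⁺][A⁻]/[HA] = [H⁺]² / ([HA]₀ − [H⁺]) = (1.950e-05)² / (0.015 − 1.950e-05) = 2.54e-08.

K_a = 2.54e-08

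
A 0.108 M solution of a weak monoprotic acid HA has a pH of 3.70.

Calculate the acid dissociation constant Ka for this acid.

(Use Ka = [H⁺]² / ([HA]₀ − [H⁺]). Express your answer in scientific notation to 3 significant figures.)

[H⁺] = 10^(−pH) = 10^(−3.70) = 1.995e-04 M. For HA ⇌ H⁺ + A⁻, Ka = [H⁺][A⁻]/[HA] = [H⁺]² / ([HA]₀ − [H⁺]) = (1.995e-04)² / (0.108 − 1.995e-04) = 3.69e-07.

K_a = 3.69e-07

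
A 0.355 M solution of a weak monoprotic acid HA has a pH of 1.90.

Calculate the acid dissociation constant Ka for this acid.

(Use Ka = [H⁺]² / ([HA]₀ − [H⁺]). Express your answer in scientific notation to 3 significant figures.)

[H⁺] = 10^(−pH) = 10^(−1.90) = 1.259e-02 M. For HA ⇌ H⁺ + A⁻, Ka = [H⁺][A⁻]/[HA] = [H⁺]² / ([HA]₀ − [H⁺]) = (1.259e-02)² / (0.355 − 1.259e-02) = 4.63e-04.

K_a = 4.63e-04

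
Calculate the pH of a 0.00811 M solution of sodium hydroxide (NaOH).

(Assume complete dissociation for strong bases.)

[OH⁻] = 0.00811 M for strong base. pOH = -log[OH⁻] = 2.09, pH = 14 - pOH

pH = 11.91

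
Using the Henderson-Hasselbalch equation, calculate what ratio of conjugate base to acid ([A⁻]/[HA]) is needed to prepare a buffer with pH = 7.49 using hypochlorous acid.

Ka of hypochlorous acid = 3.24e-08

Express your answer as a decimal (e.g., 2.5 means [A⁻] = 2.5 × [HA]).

pKa = -log(3.24e-08) = 7.4895. pH = pKa + log([A⁻]/[HA]), so log([A⁻]/[HA]) = pH − pKa = 7.49 − 7.4895 = 0.0005. [A⁻]/[HA] = 10^(0.0005) = 1.00

[A⁻]/[HA] = 1.00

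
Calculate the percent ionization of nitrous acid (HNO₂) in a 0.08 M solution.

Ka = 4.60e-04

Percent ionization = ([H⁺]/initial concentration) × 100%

Using Ka equilibrium: x² + Ka×x - Ka×C = 0. Solving: [H⁺] = 5.8407e-03. Percent = (5.8407e-03/0.08) × 100

Percent ionization = 7.3%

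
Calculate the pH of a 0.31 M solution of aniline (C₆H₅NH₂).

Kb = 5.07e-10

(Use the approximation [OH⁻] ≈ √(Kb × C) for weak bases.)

[OH⁻] = √(Kb × C) = √(5.07e-10 × 0.31) = 1.2537e-05. pOH = 4.90, pH = 14 - pOH

pH = 9.10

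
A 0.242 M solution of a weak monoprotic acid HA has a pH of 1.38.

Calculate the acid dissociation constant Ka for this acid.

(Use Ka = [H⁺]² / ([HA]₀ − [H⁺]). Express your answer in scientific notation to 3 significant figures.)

[H⁺] = 10^(−pH) = 10^(−1.38) = 4.169e-02 M. For HA ⇌ H⁺ + A⁻, Ka = [H⁺][A⁻]/[HA] = [H⁺]² / ([HA]₀ − [H⁺]) = (4.169e-02)² / (0.242 − 4.169e-02) = 8.68e-03.

K_a = 8.68e-03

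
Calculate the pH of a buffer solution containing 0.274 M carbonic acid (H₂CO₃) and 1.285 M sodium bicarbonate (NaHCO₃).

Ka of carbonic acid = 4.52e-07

pKa = -log(4.52e-07) = 6.34. pH = pKa + log([A⁻]/[HA]) = 6.34 + log(1.285/0.274)

pH = 7.02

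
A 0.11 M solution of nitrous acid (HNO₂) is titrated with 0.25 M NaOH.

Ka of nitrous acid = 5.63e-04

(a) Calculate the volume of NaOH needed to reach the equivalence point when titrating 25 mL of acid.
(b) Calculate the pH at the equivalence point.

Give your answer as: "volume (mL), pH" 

moles acid = 0.11 × 25/1000 = 0.00275 mol; V_base = moles/0.25 × 1000 = 11.0 mL. At equivalence only the conjugate base is present: [A⁻] = 0.00275/0.036 = 7.6389e-02 M. Kb = Kw/Ka = 1.78e-11; [OH⁻] = √(Kb × [A⁻]) = 1.1648e-06; pOH = 5.93; pH = 14 - pOH = 8.07.

V = 11.0 mL, pH = 8.07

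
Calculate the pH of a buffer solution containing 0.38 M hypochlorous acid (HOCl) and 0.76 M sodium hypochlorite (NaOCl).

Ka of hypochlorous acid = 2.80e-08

pKa = -log(2.80e-08) = 7.55. pH = pKa + log([A⁻]/[HA]) = 7.55 + log(0.76/0.38)

pH = 7.85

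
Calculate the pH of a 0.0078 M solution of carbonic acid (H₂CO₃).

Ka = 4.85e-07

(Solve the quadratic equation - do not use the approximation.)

x² + Ka×x - Ka×C = 0. Using quadratic formula: [H⁺] = 6.1264e-05

pH = 4.21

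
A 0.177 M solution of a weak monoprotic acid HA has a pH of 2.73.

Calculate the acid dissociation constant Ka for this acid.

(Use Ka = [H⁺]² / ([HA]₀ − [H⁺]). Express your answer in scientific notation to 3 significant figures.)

[H⁺] = 10^(−pH) = 10^(−2.73) = 1.862e-03 M. For HA ⇌ H⁺ + A⁻, Ka = [H⁺][A⁻]/[HA] = [H⁺]² / ([HA]₀ − [H⁺]) = (1.862e-03)² / (0.177 − 1.862e-03) = 1.98e-05.

K_a = 1.98e-05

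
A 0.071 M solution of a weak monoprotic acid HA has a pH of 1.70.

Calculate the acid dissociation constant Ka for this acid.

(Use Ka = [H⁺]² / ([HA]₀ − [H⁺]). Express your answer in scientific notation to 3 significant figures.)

[H⁺] = 10^(−pH) = 10^(−1.70) = 1.995e-02 M. For HA ⇌ H⁺ + A⁻, Ka = [H⁺][A⁻]/[HA] = [H⁺]² / ([HA]₀ − [H⁺]) = (1.995e-02)² / (0.071 − 1.995e-02) = 7.80e-03.

K_a = 7.80e-03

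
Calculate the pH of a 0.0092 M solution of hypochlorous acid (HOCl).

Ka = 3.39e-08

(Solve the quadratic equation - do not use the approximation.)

x² + Ka×x - Ka×C = 0. Using quadratic formula: [H⁺] = 1.7643e-05

pH = 4.75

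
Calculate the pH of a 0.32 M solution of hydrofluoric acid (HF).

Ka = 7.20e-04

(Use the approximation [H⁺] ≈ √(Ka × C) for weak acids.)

[H⁺] = √(Ka × C) = √(7.20e-04 × 0.32) = 1.5179e-02. pH = -log(1.5179e-02)

pH = 1.82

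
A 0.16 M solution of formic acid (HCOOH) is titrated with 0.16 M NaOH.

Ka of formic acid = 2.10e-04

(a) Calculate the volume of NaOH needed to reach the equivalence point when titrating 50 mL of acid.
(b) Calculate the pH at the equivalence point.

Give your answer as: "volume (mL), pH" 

moles acid = 0.16 × 50/1000 = 0.008 mol; V_base = moles/0.16 × 1000 = 50.0 mL. At equivalence only the conjugate base is present: [A⁻] = 0.008/0.100 = 8.0000e-02 M. Kb = Kw/Ka = 4.76e-11; [OH⁻] = √(Kb × [A⁻]) = 1.9518e-06; pOH = 5.71; pH = 14 - pOH = 8.29.

V = 50.0 mL, pH = 8.29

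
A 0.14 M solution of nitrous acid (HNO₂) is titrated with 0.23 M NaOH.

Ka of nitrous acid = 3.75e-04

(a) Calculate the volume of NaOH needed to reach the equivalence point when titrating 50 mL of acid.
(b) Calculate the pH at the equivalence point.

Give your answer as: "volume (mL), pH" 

moles acid = 0.14 × 50/1000 = 0.007 mol; V_base = moles/0.23 × 1000 = 30.4 mL. At equivalence only the conjugate base is present: [A⁻] = 0.007/0.080 = 8.7027e-02 M. Kb = Kw/Ka = 2.67e-11; [OH⁻] = √(Kb × [A⁻]) = 1.5234e-06; pOH = 5.82; pH = 14 - pOH = 8.18.

V = 30.4 mL, pH = 8.18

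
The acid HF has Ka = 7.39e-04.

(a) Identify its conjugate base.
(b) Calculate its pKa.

(a) The conjugate base is formed by removing one H⁺ from HF, giving F⁻. (b) pKa = -log(Ka) = -log(7.39e-04) = 3.13.

Conjugate base: F⁻; pK_a = 3.13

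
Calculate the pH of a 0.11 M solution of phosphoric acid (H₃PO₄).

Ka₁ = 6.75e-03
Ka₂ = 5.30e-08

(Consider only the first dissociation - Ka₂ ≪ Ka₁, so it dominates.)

First dissociation dominates. From Ka₁ = [H⁺][HA⁻]/[H₂A], x² + Ka₁·x − Ka₁·C = 0 with C = 0.11 M and Ka₁ = 6.75e-03. Solving: [H⁺] = (−Ka₁ + √(Ka₁² + 4·Ka₁·C)) / 2 = 2.4082e-02 M. pH = -log(2.4082e-02) = 1.62.

pH = 1.62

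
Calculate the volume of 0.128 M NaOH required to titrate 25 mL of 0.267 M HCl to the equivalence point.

At equivalence: moles acid = moles base. moles HCl = 0.267 × 25/1000 = 0.006675 mol. V_base = moles / 0.128 × 1000 = 52.1 mL.

V_{base} = 52.1 mL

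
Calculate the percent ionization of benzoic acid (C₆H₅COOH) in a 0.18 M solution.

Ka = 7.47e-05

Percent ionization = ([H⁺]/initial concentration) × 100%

Using Ka equilibrium: x² + Ka×x - Ka×C = 0. Solving: [H⁺] = 3.6297e-03. Percent = (3.6297e-03/0.18) × 100

Percent ionization = 2.02%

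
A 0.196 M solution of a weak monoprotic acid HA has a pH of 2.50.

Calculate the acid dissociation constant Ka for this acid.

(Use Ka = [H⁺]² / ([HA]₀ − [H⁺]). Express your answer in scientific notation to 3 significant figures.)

[H⁺] = 10^(−pH) = 10^(−2.50) = 3.162e-03 M. For HA ⇌ H⁺ + A⁻, Ka = [H⁺][A⁻]/[HA] = [H⁺]² / ([HA]₀ − [H⁺]) = (3.162e-03)² / (0.196 − 3.162e-03) = 5.19e-05.

K_a = 5.19e-05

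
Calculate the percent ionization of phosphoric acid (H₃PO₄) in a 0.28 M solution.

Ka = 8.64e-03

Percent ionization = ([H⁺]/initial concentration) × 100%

Using Ka equilibrium: x² + Ka×x - Ka×C = 0. Solving: [H⁺] = 4.5055e-02. Percent = (4.5055e-02/0.28) × 100

Percent ionization = 16.1%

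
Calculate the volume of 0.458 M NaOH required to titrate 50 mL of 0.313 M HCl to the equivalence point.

At equivalence: moles acid = moles base. moles HCl = 0.313 × 50/1000 = 0.01565 mol. V_base = moles / 0.458 × 1000 = 34.2 mL.

V_{base} = 34.2 mL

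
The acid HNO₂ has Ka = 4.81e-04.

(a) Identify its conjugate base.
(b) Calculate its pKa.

(a) The conjugate base is formed by removing one H⁺ from HNO₂, giving NO₂⁻. (b) pKa = -log(Ka) = -log(4.81e-04) = 3.32.

Conjugate base: NO₂⁻; pK_a = 3.32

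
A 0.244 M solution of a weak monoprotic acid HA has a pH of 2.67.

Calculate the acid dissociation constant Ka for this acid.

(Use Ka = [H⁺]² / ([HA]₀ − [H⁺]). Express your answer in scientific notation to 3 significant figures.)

[H⁺] = 10^(−pH) = 10^(−2.67) = 2.138e-03 M. For HA ⇌ H⁺ + A⁻, Ka = [H⁺][A⁻]/[HA] = [H⁺]² / ([HA]₀ − [H⁺]) = (2.138e-03)² / (0.244 − 2.138e-03) = 1.89e-05.

K_a = 1.89e-05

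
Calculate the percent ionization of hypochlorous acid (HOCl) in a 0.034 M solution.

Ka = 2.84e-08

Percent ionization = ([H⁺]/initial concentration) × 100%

Using Ka equilibrium: x² + Ka×x - Ka×C = 0. Solving: [H⁺] = 3.1060e-05. Percent = (3.1060e-05/0.034) × 100

Percent ionization = 0.0914%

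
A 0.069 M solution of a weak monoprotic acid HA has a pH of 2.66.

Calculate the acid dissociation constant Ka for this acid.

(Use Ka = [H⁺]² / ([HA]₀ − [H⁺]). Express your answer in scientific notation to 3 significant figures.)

[H⁺] = 10^(−pH) = 10^(−2.66) = 2.188e-03 M. For HA ⇌ H⁺ + A⁻, Ka = [H⁺][A⁻]/[HA] = [H⁺]² / ([HA]₀ − [H⁺]) = (2.188e-03)² / (0.069 − 2.188e-03) = 7.16e-05.

K_a = 7.16e-05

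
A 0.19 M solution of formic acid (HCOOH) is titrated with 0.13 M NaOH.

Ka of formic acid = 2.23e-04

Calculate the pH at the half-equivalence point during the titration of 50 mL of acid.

At half-equivalence [HA] = [A⁻], so Henderson-Hasselbalch gives pH = pKa = -log(2.23e-04) = 3.65.

pH = pKa = 3.65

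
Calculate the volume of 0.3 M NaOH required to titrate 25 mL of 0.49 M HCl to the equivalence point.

At equivalence: moles acid = moles base. moles HCl = 0.49 × 25/1000 = 0.01225 mol. V_base = moles / 0.3 × 1000 = 40.8 mL.

V_{base} = 40.8 mL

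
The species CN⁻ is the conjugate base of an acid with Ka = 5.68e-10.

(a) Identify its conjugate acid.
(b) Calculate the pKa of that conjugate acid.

(a) The conjugate acid is formed by adding one H⁺ to CN⁻, giving HCN. (b) pKa = -log(Ka) = -log(5.68e-10) = 9.25.

Conjugate acid: HCN; pK_a = 9.25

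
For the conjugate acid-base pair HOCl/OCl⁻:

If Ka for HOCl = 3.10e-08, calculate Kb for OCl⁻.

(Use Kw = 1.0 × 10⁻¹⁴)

For a conjugate pair Ka × Kb = Kw, so Kb = Kw/Ka = 1.0 × 10⁻¹⁴ / 3.10e-08 = 3.23e-07.

K_b = 3.23e-07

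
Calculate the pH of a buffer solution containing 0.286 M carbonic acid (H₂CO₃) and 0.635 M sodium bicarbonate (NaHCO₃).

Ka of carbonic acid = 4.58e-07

pKa = -log(4.58e-07) = 6.34. pH = pKa + log([A⁻]/[HA]) = 6.34 + log(0.635/0.286)

pH = 6.69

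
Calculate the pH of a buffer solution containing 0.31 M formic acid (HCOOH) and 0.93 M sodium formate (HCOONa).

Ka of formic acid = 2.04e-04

pKa = -log(2.04e-04) = 3.69. pH = pKa + log([A⁻]/[HA]) = 3.69 + log(0.93/0.31)

pH = 4.17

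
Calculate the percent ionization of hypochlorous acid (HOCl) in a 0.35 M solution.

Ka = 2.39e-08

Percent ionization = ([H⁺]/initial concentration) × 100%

Using Ka equilibrium: x² + Ka×x - Ka×C = 0. Solving: [H⁺] = 9.1448e-05. Percent = (9.1448e-05/0.35) × 100

Percent ionization = 0.0261%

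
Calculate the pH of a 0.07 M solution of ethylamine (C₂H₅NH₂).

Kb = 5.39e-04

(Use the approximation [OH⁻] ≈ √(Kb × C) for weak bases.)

[OH⁻] = √(Kb × C) = √(5.39e-04 × 0.07) = 6.1425e-03. pOH = 2.21, pH = 14 - pOH

pH = 11.79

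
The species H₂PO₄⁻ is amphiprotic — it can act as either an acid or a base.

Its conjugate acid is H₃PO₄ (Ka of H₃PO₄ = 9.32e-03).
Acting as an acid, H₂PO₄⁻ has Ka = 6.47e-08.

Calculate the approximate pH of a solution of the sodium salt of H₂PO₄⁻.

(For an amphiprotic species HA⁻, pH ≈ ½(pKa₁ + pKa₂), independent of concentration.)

pKa₁ = -log(9.32e-03) = 2.03; pKa₂ = -log(6.47e-08) = 7.19. For an amphiprotic species, pH ≈ ½(pKa₁ + pKa₂) = ½(2.03 + 7.19) = 4.61.

pH = 4.61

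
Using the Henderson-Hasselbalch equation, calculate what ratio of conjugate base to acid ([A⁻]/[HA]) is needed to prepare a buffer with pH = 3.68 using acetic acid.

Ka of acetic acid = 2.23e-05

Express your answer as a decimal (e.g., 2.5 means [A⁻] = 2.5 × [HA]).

pKa = -log(2.23e-05) = 4.6517. pH = pKa + log([A⁻]/[HA]), so log([A⁻]/[HA]) = pH − pKa = 3.68 − 4.6517 = -0.9717. [A⁻]/[HA] = 10^(-0.9717) = 0.107

[A⁻]/[HA] = 0.107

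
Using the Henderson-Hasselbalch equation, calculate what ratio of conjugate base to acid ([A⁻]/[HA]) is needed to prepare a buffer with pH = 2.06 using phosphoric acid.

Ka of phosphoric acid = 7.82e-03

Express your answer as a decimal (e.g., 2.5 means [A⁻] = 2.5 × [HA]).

pKa = -log(7.82e-03) = 2.1068. pH = pKa + log([A⁻]/[HA]), so log([A⁻]/[HA]) = pH − pKa = 2.06 − 2.1068 = -0.0468. [A⁻]/[HA] = 10^(-0.0468) = 0.898

[A⁻]/[HA] = 0.898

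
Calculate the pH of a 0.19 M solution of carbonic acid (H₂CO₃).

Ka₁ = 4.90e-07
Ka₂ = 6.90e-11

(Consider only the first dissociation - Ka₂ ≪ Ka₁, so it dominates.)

First dissociation dominates. From Ka₁ = [H⁺][HA⁻]/[H₂A], x² + Ka₁·x − Ka₁·C = 0 with C = 0.19 M and Ka₁ = 4.90e-07. Solving: [H⁺] = (−Ka₁ + √(Ka₁² + 4·Ka₁·C)) / 2 = 3.0488e-04 M. pH = -log(3.0488e-04) = 3.52.

pH = 3.52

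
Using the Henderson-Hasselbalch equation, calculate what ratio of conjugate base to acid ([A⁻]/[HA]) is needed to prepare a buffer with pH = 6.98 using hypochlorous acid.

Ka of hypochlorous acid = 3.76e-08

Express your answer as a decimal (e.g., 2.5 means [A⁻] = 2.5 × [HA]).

pKa = -log(3.76e-08) = 7.4248. pH = pKa + log([A⁻]/[HA]), so log([A⁻]/[HA]) = pH − pKa = 6.98 − 7.4248 = -0.4448. [A⁻]/[HA] = 10^(-0.4448) = 0.359

[A⁻]/[HA] = 0.359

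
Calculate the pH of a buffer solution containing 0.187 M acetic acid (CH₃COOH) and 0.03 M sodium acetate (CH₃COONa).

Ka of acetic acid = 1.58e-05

pKa = -log(1.58e-05) = 4.80. pH = pKa + log([A⁻]/[HA]) = 4.80 + log(0.03/0.187)

pH = 4.01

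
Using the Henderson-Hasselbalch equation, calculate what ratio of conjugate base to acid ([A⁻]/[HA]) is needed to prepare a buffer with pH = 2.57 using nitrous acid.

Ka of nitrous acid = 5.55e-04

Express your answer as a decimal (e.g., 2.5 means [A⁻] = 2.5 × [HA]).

pKa = -log(5.55e-04) = 3.2557. pH = pKa + log([A⁻]/[HA]), so log([A⁻]/[HA]) = pH − pKa = 2.57 − 3.2557 = -0.6857. [A⁻]/[HA] = 10^(-0.6857) = 0.206

[A⁻]/[HA] = 0.206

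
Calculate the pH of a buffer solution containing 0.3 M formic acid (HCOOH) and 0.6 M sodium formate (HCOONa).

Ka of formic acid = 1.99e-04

pKa = -log(1.99e-04) = 3.70. pH = pKa + log([A⁻]/[HA]) = 3.70 + log(0.6/0.3)

pH = 4.00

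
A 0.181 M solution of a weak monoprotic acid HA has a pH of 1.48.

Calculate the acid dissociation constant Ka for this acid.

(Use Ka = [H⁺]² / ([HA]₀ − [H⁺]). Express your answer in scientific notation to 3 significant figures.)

[H⁺] = 10^(−pH) = 10^(−1.48) = 3.311e-02 M. For HA ⇌ H⁺ + A⁻, Ka = [H⁺][A⁻]/[HA] = [H⁺]² / ([HA]₀ − [H⁺]) = (3.311e-02)² / (0.181 − 3.311e-02) = 7.41e-03.

K_a = 7.41e-03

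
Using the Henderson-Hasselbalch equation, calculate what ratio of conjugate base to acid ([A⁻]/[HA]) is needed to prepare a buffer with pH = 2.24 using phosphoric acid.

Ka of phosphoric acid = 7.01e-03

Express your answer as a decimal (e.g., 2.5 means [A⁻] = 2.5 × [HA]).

pKa = -log(7.01e-03) = 2.1543. pH = pKa + log([A⁻]/[HA]), so log([A⁻]/[HA]) = pH − pKa = 2.24 − 2.1543 = 0.0857. [A⁻]/[HA] = 10^(0.0857) = 1.22

[A⁻]/[HA] = 1.22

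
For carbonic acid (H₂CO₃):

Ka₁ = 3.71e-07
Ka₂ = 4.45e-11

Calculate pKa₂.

pKa₂ = -log(Ka₂) = -log(4.45e-11) = 10.35.

pK_{a2} = 10.35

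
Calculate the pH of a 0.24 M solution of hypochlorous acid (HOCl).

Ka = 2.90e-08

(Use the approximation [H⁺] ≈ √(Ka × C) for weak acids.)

[H⁺] = √(Ka × C) = √(2.90e-08 × 0.24) = 8.3427e-05. pH = -log(8.3427e-05)

pH = 4.08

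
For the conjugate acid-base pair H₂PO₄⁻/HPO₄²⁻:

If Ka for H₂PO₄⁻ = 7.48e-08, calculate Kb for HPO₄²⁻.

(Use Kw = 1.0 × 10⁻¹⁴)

For a conjugate pair Ka × Kb = Kw, so Kb = Kw/Ka = 1.0 × 10⁻¹⁴ / 7.48e-08 = 1.34e-07.

K_b = 1.34e-07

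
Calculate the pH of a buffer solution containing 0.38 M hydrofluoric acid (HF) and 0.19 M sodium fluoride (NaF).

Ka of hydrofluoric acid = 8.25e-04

pKa = -log(8.25e-04) = 3.08. pH = pKa + log([A⁻]/[HA]) = 3.08 + log(0.19/0.38)

pH = 2.78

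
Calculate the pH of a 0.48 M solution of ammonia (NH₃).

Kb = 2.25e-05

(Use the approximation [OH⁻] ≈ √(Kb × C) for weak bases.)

[OH⁻] = √(Kb × C) = √(2.25e-05 × 0.48) = 3.2863e-03. pOH = 2.48, pH = 14 - pOH

pH = 11.52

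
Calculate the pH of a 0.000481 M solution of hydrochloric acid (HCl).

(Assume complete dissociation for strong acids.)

[H⁺] = 0.000481 M for strong acid. pH = -log[H⁺] = -log(0.000481)

pH = 3.32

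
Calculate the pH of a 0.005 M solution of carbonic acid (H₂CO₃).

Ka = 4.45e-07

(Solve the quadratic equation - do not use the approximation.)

x² + Ka×x - Ka×C = 0. Using quadratic formula: [H⁺] = 4.6948e-05

pH = 4.33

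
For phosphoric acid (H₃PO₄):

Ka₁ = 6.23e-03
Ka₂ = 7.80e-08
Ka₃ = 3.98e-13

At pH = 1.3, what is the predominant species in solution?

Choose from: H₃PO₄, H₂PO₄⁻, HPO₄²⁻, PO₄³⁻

pKa₁ = 2.21, pKa₂ = 7.11, pKa₃ = 12.40. For a polyprotic acid the predominant species crosses at each pKa: below pKa_n the protonated form dominates, above it the deprotonated form does. At pH = 1.3, the predominant species is H₃PO₄.

H₃PO₄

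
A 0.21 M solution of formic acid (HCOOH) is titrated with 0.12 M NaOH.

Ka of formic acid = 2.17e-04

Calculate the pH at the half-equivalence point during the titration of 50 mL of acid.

At half-equivalence [HA] = [A⁻], so Henderson-Hasselbalch gives pH = pKa = -log(2.17e-04) = 3.66.

pH = pKa = 3.66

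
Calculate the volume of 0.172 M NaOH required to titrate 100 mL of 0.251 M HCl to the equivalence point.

At equivalence: moles acid = moles base. moles HCl = 0.251 × 100/1000 = 0.0251 mol. V_base = moles / 0.172 × 1000 = 145.9 mL.

V_{base} = 145.9 mL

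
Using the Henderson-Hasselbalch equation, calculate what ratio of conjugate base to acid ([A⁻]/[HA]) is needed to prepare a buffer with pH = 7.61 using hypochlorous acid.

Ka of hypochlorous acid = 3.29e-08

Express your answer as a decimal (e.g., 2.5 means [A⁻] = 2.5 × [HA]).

pKa = -log(3.29e-08) = 7.4828. pH = pKa + log([A⁻]/[HA]), so log([A⁻]/[HA]) = pH − pKa = 7.61 − 7.4828 = 0.1272. [A⁻]/[HA] = 10^(0.1272) = 1.34

[A⁻]/[HA] = 1.34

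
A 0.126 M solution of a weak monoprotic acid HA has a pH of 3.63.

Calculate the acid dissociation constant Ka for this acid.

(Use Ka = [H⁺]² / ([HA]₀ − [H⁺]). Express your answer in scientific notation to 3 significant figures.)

[H⁺] = 10^(−pH) = 10^(−3.63) = 2.344e-04 M. For HA ⇌ H⁺ + A⁻, Ka = [H⁺][A⁻]/[HA] = [H⁺]² / ([HA]₀ − [H⁺]) = (2.344e-04)² / (0.126 − 2.344e-04) = 4.37e-07.

K_a = 4.37e-07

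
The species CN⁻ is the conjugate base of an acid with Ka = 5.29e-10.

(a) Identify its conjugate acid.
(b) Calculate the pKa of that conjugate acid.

(a) The conjugate acid is formed by adding one H⁺ to CN⁻, giving HCN. (b) pKa = -log(Ka) = -log(5.29e-10) = 9.28.

Conjugate acid: HCN; pK_a = 9.28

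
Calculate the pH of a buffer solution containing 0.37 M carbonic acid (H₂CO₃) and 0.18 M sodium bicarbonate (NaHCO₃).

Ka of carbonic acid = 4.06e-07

pKa = -log(4.06e-07) = 6.39. pH = pKa + log([A⁻]/[HA]) = 6.39 + log(0.18/0.37)

pH = 6.08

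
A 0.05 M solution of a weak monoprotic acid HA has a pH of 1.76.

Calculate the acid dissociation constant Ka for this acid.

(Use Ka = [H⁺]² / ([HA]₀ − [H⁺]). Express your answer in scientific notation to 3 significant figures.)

[H⁺] = 10^(−pH) = 10^(−1.76) = 1.738e-02 M. For HA ⇌ H⁺ + A⁻, Ka = [H⁺][A⁻]/[HA] = [H⁺]² / ([HA]₀ − [H⁺]) = (1.738e-02)² / (0.05 − 1.738e-02) = 9.26e-03.

K_a = 9.26e-03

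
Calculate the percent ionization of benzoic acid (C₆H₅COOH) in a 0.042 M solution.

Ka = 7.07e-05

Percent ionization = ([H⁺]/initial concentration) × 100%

Using Ka equilibrium: x² + Ka×x - Ka×C = 0. Solving: [H⁺] = 1.6882e-03. Percent = (1.6882e-03/0.042) × 100

Percent ionization = 4.02%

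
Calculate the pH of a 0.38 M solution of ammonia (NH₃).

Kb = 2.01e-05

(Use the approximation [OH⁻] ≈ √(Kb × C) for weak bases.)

[OH⁻] = √(Kb × C) = √(2.01e-05 × 0.38) = 2.7637e-03. pOH = 2.56, pH = 14 - pOH

pH = 11.44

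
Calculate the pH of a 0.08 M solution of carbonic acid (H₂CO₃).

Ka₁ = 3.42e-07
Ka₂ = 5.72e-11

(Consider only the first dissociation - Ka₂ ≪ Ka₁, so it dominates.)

First dissociation dominates. From Ka₁ = [H⁺][HA⁻]/[H₂A], x² + Ka₁·x − Ka₁·C = 0 with C = 0.08 M and Ka₁ = 3.42e-07. Solving: [H⁺] = (−Ka₁ + √(Ka₁² + 4·Ka₁·C)) / 2 = 1.6524e-04 M. pH = -log(1.6524e-04) = 3.78.

pH = 3.78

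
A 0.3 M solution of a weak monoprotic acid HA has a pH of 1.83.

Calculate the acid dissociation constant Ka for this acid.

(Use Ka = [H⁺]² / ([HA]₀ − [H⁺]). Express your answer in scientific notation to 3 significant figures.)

[H⁺] = 10^(−pH) = 10^(−1.83) = 1.479e-02 M. For HA ⇌ H⁺ + A⁻, Ka = [H⁺][A⁻]/[HA] = [H⁺]² / ([HA]₀ − [H⁺]) = (1.479e-02)² / (0.3 − 1.479e-02) = 7.67e-04.

K_a = 7.67e-04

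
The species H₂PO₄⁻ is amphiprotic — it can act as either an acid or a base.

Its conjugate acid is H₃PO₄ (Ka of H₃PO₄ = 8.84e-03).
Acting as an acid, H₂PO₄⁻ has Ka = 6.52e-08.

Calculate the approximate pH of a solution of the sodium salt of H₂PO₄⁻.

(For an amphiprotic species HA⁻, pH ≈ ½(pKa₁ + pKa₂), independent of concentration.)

pKa₁ = -log(8.84e-03) = 2.05; pKa₂ = -log(6.52e-08) = 7.19. For an amphiprotic species, pH ≈ ½(pKa₁ + pKa₂) = ½(2.05 + 7.19) = 4.62.

pH = 4.62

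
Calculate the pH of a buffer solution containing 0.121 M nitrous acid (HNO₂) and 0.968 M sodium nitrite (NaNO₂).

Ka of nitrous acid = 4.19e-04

pKa = -log(4.19e-04) = 3.38. pH = pKa + log([A⁻]/[HA]) = 3.38 + log(0.968/0.121)

pH = 4.28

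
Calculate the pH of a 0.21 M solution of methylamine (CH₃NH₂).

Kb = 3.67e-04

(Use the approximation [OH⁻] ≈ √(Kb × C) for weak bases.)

[OH⁻] = √(Kb × C) = √(3.67e-04 × 0.21) = 8.7790e-03. pOH = 2.06, pH = 14 - pOH

pH = 11.94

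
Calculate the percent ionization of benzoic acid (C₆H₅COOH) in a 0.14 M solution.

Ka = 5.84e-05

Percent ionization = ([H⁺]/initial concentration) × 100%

Using Ka equilibrium: x² + Ka×x - Ka×C = 0. Solving: [H⁺] = 2.8303e-03. Percent = (2.8303e-03/0.14) × 100

Percent ionization = 2.02%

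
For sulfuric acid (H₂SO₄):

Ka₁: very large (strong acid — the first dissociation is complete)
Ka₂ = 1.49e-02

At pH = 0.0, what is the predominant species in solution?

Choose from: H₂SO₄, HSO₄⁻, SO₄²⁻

The first dissociation is complete, so H₂SO₄ itself is never the predominant species in water; pKa₂ = -log(1.49e-02) = 1.83. For a polyprotic acid the predominant species crosses at each pKa: below pKa_n the protonated form dominates, above it the deprotonated form does. At pH = 0.0, the predominant species is HSO₄⁻.

HSO₄⁻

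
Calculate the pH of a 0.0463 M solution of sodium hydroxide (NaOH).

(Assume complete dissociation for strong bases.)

[OH⁻] = 0.0463 M for strong base. pOH = -log[OH⁻] = 1.33, pH = 14 - pOH

pH = 12.67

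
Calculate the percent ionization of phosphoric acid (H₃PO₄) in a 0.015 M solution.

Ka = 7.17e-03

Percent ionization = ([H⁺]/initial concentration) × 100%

Using Ka equilibrium: x² + Ka×x - Ka×C = 0. Solving: [H⁺] = 7.3878e-03. Percent = (7.3878e-03/0.015) × 100

Percent ionization = 49.3%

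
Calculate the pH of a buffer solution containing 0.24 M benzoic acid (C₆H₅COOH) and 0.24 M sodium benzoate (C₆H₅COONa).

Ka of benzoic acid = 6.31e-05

pKa = -log(6.31e-05) = 4.20. pH = pKa + log([A⁻]/[HA]) = 4.20 + log(0.24/0.24)

pH = 4.20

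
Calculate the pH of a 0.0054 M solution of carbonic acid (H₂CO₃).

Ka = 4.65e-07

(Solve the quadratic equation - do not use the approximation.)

x² + Ka×x - Ka×C = 0. Using quadratic formula: [H⁺] = 4.9878e-05

pH = 4.30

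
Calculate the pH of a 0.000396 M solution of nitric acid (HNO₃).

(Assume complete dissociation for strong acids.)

[H⁺] = 0.000396 M for strong acid. pH = -log[H⁺] = -log(0.000396)

pH = 3.40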